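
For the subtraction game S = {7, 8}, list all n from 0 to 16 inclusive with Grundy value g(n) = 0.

0, 1, 2, 3, 4, 5, 6, 15, 16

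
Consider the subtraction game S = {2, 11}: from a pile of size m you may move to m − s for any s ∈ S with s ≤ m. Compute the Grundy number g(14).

Build the Grundy sequence with g(k) = mex{g(k−s) : s ∈ {2, 11}, s ≤ k}:
g(0) = mex{} = 0
g(1) = mex{} = 0
g(2) = mex{0} = 1
g(3) = mex{0} = 1
g(4) = mex{1} = 0
g(5) = mex{1} = 0
g(6) = mex{0} = 1
g(7) = mex{0} = 1
g(8) = mex{1} = 0
g(9) = mex{1} = 0
g(10) = mex{0} = 1
g(11) = mex{0} = 1
g(12) = mex{0,1} = 2
g(13) = mex{1} = 0
g(14) = mex{1,2} = 0
So g(14) = 0.

0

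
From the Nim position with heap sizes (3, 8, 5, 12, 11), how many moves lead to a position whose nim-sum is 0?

3

Compute the nim-sum pairwise:
3 ^ 8 = 11
11 ^ 5 = 14
14 ^ 12 = 2
2 ^ 11 = 9
The overall nim-sum is X = 9. A heap of size p has a winning move iff p XOR X < p (reduce it to p XOR X).
  3: 3 XOR 9 = 10 ≥ 3 — no move.
  8: 8 XOR 9 = 1 < 8 — winning move (to 1).
  5: 5 XOR 9 = 12 ≥ 5 — no move.
  12: 12 XOR 9 = 5 < 12 — winning move (to 5).
  11: 11 XOR 9 = 2 < 11 — winning move (to 2).
That gives 3 winning moves.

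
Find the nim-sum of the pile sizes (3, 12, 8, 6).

Compute the nim-sum pairwise:
3 ⊕ 12 = 15
15 ⊕ 8 = 7
7 ⊕ 6 = 1

1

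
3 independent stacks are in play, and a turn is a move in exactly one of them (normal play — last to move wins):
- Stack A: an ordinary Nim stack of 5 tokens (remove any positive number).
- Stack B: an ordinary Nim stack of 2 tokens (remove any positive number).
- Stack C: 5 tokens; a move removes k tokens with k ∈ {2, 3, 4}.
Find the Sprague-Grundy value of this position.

5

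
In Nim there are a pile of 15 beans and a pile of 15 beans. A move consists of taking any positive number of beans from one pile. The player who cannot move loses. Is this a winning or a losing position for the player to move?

Losing position

Write each in binary and XOR column by column:
  1111  (15)
  1111  (15)
  ----
  0000  (0)
The nim-sum is 0, so this is a P-position: the player to move is in a losing position under optimal play.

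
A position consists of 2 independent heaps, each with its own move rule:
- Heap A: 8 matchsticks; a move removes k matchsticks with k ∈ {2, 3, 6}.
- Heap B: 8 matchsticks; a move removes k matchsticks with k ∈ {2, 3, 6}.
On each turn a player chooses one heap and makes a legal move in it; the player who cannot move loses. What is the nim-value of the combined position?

0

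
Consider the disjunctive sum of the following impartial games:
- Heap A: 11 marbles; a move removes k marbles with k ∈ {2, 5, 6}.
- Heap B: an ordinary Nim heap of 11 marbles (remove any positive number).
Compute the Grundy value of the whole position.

Grundy values for heap A (subtraction set {2, 5, 6}):
g(0) = mex{} = 0
g(1) = mex{} = 0
g(2) = mex{0} = 1
g(3) = mex{0} = 1
g(4) = mex{1} = 0
g(5) = mex{0,1} = 2
g(6) = mex{0} = 1
g(7) = mex{0,1,2} = 3
g(8) = mex{1} = 0
g(9) = mex{0,1,3} = 2
g(10) = mex{0,2} = 1
g(11) = mex{1,2} = 0
So g(11) = 0.
Heap B is a plain Nim heap of size 11, so its Grundy value is 11.
By the Sprague-Grundy theorem, the Grundy value of a sum of independent games is the XOR of the component values.
Combined value = 0 XOR 11 = 11.

11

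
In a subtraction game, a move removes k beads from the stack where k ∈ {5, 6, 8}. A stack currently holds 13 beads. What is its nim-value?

Grundy values for subtraction set {5, 6, 8}:
k:     0  1  2  3  4  5  6  7  8  9 10 11 12 13
g(k):  0  0  0  0  0  1  1  1  1  1  2  2  2  0
So g(13) = 0.

0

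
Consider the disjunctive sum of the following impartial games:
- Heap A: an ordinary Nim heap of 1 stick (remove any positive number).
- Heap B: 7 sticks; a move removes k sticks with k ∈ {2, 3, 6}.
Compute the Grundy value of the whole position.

Heap A is a plain Nim heap of size 1, so its Grundy value is 1.
Grundy values for heap B (subtraction set {2, 3, 6}):
g(0) = mex{} = 0
g(1) = mex{} = 0
g(2) = mex{0} = 1
g(3) = mex{0} = 1
g(4) = mex{0,1} = 2
g(5) = mex{1} = 0
g(6) = mex{0,1,2} = 3
g(7) = mex{0,2} = 1
So g(7) = 1.
By the Sprague-Grundy theorem, the Grundy value of a sum of independent games is the XOR of the component values.
Combined value = 1 XOR 1 = 0.

0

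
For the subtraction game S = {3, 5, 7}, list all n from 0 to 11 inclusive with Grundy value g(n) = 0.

0, 1, 2, 10, 11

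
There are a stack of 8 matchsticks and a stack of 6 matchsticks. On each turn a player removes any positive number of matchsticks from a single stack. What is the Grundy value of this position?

Compute the nim-sum pairwise:
8 XOR 6 = 14

14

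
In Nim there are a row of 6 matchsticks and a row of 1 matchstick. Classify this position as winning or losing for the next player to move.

Winning position

Write each in binary and XOR column by column:
  110  (6)
  001  (1)
  ---
  111  (7)
The nim-sum is 7 ≠ 0, so this is an N-position: the player to move can win.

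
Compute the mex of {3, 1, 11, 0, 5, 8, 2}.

4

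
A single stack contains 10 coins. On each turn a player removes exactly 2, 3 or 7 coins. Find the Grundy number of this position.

0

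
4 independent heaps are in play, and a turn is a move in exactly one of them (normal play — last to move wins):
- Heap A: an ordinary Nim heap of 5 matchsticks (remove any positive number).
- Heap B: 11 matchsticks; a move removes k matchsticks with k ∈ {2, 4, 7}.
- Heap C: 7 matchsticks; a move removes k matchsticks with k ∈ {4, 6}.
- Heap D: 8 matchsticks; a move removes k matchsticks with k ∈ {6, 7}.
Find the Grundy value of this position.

4

Heap A is a plain Nim heap of size 5, so its Grundy value is 5.
For heap B, compute g(0), g(1), … with moves {2, 4, 7}:
g(0) = mex{} = 0
g(1) = mex{} = 0
g(2) = mex{0} = 1
g(3) = mex{0} = 1
g(4) = mex{0,1} = 2
g(5) = mex{0,1} = 2
g(6) = mex{1,2} = 0
g(7) = mex{0,1,2} = 3
g(8) = mex{0,2} = 1
g(9) = mex{1,2,3} = 0
g(10) = mex{0,1} = 2
g(11) = mex{0,2,3} = 1
So g(11) = 1.
Grundy values for heap C (subtraction set {4, 6}):
k:     0  1  2  3  4  5  6  7
g(k):  0  0  0  0  1  1  1  1
So g(7) = 1.
Build the Grundy sequence for heap D with g(k) = mex{g(k−s) : s ∈ {6, 7}, s ≤ k}:
g(0) = mex{} = 0
g(1) = mex{} = 0
g(2) = mex{} = 0
g(3) = mex{} = 0
g(4) = mex{} = 0
g(5) = mex{} = 0
g(6) = mex{0} = 1
g(7) = mex{0} = 1
g(8) = mex{0} = 1
So g(8) = 1.
The value of a disjunctive sum is the nim-sum of the parts.
Combined value = 5 XOR 1 XOR 1 XOR 1 = 4.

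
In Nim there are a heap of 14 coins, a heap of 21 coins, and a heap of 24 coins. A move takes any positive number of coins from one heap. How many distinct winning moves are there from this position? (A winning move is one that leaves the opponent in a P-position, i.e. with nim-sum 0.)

Compute the nim-sum pairwise:
14 ^ 21 = 27
27 ^ 24 = 3
The overall nim-sum is X = 3. A heap of size p has a winning move iff p XOR X < p (reduce it to p XOR X).
  14: 14 XOR 3 = 13 < 14 — winning move (to 13).
  21: 21 XOR 3 = 22 ≥ 21 — no move.
  24: 24 XOR 3 = 27 ≥ 24 — no move.
That gives 1 winning move.

1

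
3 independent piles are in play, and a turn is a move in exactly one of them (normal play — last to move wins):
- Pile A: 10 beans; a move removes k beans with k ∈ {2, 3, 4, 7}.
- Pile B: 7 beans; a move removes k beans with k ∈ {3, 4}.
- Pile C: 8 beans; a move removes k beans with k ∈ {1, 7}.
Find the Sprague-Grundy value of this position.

2

Build the Grundy sequence for pile A with g(k) = mex{g(k−s) : s ∈ {2, 3, 4, 7}, s ≤ k}:
k:     0  1  2  3  4  5  6  7  8  9 10
g(k):  0  0  1  1  2  2  0  3  1  4  2
So g(10) = 2.
For pile B, compute g(0), g(1), … with moves {3, 4}:
g(0) = mex{} = 0
g(1) = mex{} = 0
g(2) = mex{} = 0
g(3) = mex{0} = 1
g(4) = mex{0} = 1
g(5) = mex{0} = 1
g(6) = mex{0,1} = 2
g(7) = mex{1} = 0
So g(7) = 0.
Grundy values for pile C (subtraction set {1, 7}):
k:     0  1  2  3  4  5  6  7  8
g(k):  0  1  0  1  0  1  0  1  0
So g(8) = 0.
The value of a disjunctive sum is the nim-sum of the parts.
Combined value = 2 XOR 0 XOR 0 = 2.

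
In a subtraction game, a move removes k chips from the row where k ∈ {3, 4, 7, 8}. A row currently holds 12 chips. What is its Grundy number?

0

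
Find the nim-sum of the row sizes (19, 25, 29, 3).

20

Write each in binary and XOR column by column:
  10011  (19)
  11001  (25)
  11101  (29)
  00011  (3)
  -----
  10100  (20)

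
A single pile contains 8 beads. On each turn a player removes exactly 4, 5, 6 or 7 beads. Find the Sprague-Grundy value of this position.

2

Grundy values for subtraction set {4, 5, 6, 7}:
g(0) = mex{} = 0
g(1) = mex{} = 0
g(2) = mex{} = 0
g(3) = mex{} = 0
g(4) = mex{0} = 1
g(5) = mex{0} = 1
g(6) = mex{0} = 1
g(7) = mex{0} = 1
g(8) = mex{0,1} = 2
So g(8) = 2.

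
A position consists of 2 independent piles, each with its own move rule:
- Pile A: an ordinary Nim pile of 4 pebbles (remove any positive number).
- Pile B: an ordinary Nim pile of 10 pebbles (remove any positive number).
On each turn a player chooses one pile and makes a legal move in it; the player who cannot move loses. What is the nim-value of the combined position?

Pile A is a plain Nim pile of size 4, so its Grundy value is 4.
Pile B is a plain Nim pile of size 10, so its Grundy value is 10.
By the Sprague-Grundy theorem, the Grundy value of a sum of independent games is the XOR of the component values.
Combined value = 4 ⊕ 10 = 14.

14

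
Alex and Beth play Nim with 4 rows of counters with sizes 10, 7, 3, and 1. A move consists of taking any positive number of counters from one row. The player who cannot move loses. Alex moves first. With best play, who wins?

Alex wins

Bitwise XOR of the heap sizes:
  1010  (10)
  0111  (7)
  0011  (3)
  0001  (1)
  ----
  1111  (15)
The nim-sum is 15 ≠ 0, so this is an N-position: the player to move can win; Alex has a winning move.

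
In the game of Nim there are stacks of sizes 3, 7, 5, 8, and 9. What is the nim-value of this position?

0

Compute the nim-sum pairwise:
3 XOR 7 = 4
4 XOR 5 = 1
1 XOR 8 = 9
9 XOR 9 = 0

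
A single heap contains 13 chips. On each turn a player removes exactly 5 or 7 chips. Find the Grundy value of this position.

0

Grundy values for subtraction set {5, 7}:
k:     0  1  2  3  4  5  6  7  8  9 10 11 12 13
g(k):  0  0  0  0  0  1  1  1  1  1  2  2  0  0
So g(13) = 0.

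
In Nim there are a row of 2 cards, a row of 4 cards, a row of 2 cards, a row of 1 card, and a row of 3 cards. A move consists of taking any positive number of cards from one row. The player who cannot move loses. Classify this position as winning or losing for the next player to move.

Winning position

Nim-sum: 2 ^ 4 ^ 2 ^ 1 ^ 3 = 6.
The nim-sum is 6 ≠ 0, so this is an N-position: the player to move can win.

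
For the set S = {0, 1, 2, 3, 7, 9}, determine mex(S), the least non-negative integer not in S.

The values 0, 1, 2, 3 are all present; 4 is the first non-negative integer missing from the set.

4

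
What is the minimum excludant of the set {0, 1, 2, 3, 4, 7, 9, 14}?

5

The values 0, 1, 2, 3, 4 are all present; 5 is the first non-negative integer missing from the set.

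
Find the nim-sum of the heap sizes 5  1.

Write each in binary and XOR column by column:
  101  (5)
  001  (1)
  ---
  100  (4)

4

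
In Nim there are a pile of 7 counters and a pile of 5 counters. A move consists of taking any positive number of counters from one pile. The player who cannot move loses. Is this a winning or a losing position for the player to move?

Winning position

Bitwise XOR of the heap sizes:
  111  (7)
  101  (5)
  ---
  010  (2)
The nim-sum is 2 ≠ 0, so this is an N-position: the player to move can win.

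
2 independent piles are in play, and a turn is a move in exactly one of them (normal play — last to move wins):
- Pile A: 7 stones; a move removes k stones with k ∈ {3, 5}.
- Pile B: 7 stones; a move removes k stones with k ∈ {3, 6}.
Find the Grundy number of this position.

0

For pile A, compute g(0), g(1), … with moves {3, 5}:
k:     0  1  2  3  4  5  6  7
g(k):  0  0  0  1  1  1  2  2
So g(7) = 2.
Grundy values for pile B (subtraction set {3, 6}):
g(0) = mex{} = 0
g(1) = mex{} = 0
g(2) = mex{} = 0
g(3) = mex{0} = 1
g(4) = mex{0} = 1
g(5) = mex{0} = 1
g(6) = mex{0,1} = 2
g(7) = mex{0,1} = 2
So g(7) = 2.
By the Sprague-Grundy theorem, the Grundy value of a sum of independent games is the XOR of the component values.
Combined value = 2 XOR 2 = 0.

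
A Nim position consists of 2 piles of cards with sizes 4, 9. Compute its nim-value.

13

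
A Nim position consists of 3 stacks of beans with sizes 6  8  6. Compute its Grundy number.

8

Compute the nim-sum pairwise:
6 ⊕ 8 = 14
14 ⊕ 6 = 8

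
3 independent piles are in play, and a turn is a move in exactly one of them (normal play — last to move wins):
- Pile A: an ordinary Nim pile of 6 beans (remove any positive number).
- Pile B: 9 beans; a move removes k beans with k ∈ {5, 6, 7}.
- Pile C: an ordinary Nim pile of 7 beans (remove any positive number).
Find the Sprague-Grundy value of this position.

0

Pile A is a plain Nim pile of size 6, so its Grundy value is 6.
Build the Grundy sequence for pile B with g(k) = mex{g(k−s) : s ∈ {5, 6, 7}, s ≤ k}:
k:     0  1  2  3  4  5  6  7  8  9
g(k):  0  0  0  0  0  1  1  1  1  1
So g(9) = 1.
Pile C is a plain Nim pile of size 7, so its Grundy value is 7.
By the Sprague-Grundy theorem, the Grundy value of a sum of independent games is the XOR of the component values.
Combined value = 6 XOR 1 XOR 7 = 0.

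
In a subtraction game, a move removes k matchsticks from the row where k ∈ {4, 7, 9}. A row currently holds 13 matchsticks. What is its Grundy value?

0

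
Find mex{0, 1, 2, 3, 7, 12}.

4

The values 0, 1, 2, 3 are all present; 4 is the first non-negative integer missing from the set.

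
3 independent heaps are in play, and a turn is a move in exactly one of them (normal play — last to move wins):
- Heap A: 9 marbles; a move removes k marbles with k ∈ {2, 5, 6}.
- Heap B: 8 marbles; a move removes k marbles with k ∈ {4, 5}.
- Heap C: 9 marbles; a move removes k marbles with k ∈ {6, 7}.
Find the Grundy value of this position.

1

For heap A, compute g(0), g(1), … with moves {2, 5, 6}:
g(0) = mex{} = 0
g(1) = mex{} = 0
g(2) = mex{0} = 1
g(3) = mex{0} = 1
g(4) = mex{1} = 0
g(5) = mex{0,1} = 2
g(6) = mex{0} = 1
g(7) = mex{0,1,2} = 3
g(8) = mex{1} = 0
g(9) = mex{0,1,3} = 2
So g(9) = 2.
Build the Grundy sequence for heap B with g(k) = mex{g(k−s) : s ∈ {4, 5}, s ≤ k}:
k:     0  1  2  3  4  5  6  7  8
g(k):  0  0  0  0  1  1  1  1  2
So g(8) = 2.
For heap C, compute g(0), g(1), … with moves {6, 7}:
k:     0  1  2  3  4  5  6  7  8  9
g(k):  0  0  0  0  0  0  1  1  1  1
So g(9) = 1.
By the Sprague-Grundy theorem, the Grundy value of a sum of independent games is the XOR of the component values.
Combined value = 2 XOR 2 XOR 1 = 1.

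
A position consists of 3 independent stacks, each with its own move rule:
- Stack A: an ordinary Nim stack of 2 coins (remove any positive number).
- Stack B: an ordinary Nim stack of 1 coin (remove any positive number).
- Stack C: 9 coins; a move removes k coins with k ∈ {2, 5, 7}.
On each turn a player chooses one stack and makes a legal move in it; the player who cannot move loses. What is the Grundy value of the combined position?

Stack A is a plain Nim stack of size 2, so its Grundy value is 2.
Stack B is a plain Nim stack of size 1, so its Grundy value is 1.
For stack C, compute g(0), g(1), … with moves {2, 5, 7}:
k:     0  1  2  3  4  5  6  7  8  9
g(k):  0  0  1  1  0  2  1  3  2  2
So g(9) = 2.
The value of a disjunctive sum is the nim-sum of the parts.
Combined value = 2 XOR 1 XOR 2 = 1.

1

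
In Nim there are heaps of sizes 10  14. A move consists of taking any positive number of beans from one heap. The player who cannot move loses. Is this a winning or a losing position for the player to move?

Bitwise XOR of the heap sizes:
  1010  (10)
  1110  (14)
  ----
  0100  (4)
The nim-sum is 4 ≠ 0, so this is an N-position: the player to move can win.

Winning position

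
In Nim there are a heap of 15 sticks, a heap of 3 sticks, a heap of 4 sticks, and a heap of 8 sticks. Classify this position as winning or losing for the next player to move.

Write each in binary and XOR column by column:
  1111  (15)
  0011  (3)
  0100  (4)
  1000  (8)
  ----
  0000  (0)
The nim-sum is 0, so this is a P-position: the player to move is in a losing position under optimal play.

Losing position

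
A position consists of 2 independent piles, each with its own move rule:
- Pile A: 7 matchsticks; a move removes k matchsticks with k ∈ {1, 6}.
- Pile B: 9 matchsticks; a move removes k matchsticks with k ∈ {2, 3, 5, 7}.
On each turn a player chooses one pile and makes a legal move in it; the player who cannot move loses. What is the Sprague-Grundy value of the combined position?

0

For pile A, compute g(0), g(1), … with moves {1, 6}:
k:     0  1  2  3  4  5  6  7
g(k):  0  1  0  1  0  1  2  0
So g(7) = 0.
Grundy values for pile B (subtraction set {2, 3, 5, 7}):
k:     0  1  2  3  4  5  6  7  8  9
g(k):  0  0  1  1  2  2  3  3  4  0
So g(9) = 0.
The value of a disjunctive sum is the nim-sum of the parts.
Combined value = 0 ⊕ 0 = 0.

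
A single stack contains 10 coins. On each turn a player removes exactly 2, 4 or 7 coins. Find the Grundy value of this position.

2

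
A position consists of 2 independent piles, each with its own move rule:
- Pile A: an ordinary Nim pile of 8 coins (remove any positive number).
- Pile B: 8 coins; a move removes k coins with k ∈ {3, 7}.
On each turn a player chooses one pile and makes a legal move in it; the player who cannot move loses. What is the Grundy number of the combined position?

10

Pile A is a plain Nim pile of size 8, so its Grundy value is 8.
Build the Grundy sequence for pile B with g(k) = mex{g(k−s) : s ∈ {3, 7}, s ≤ k}:
k:     0  1  2  3  4  5  6  7  8
g(k):  0  0  0  1  1  1  0  2  2
So g(8) = 2.
By the Sprague-Grundy theorem, the Grundy value of a sum of independent games is the XOR of the component values.
Combined value = 8 ⊕ 2 = 10.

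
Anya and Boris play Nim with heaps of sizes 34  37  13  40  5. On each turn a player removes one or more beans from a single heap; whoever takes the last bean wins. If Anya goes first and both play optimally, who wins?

Anya wins

Write each in binary and XOR column by column:
  100010  (34)
  100101  (37)
  001101  (13)
  101000  (40)
  000101  (5)
  ------
  100111  (39)
The nim-sum is 39 ≠ 0, so this is an N-position: the player to move can win; Anya has a winning move.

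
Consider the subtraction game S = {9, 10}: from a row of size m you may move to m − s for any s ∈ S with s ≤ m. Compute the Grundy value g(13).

Grundy values for subtraction set {9, 10}:
g(0) = mex{} = 0
g(1) = mex{} = 0
g(2) = mex{} = 0
g(3) = mex{} = 0
g(4) = mex{} = 0
g(5) = mex{} = 0
g(6) = mex{} = 0
g(7) = mex{} = 0
g(8) = mex{} = 0
g(9) = mex{0} = 1
g(10) = mex{0} = 1
g(11) = mex{0} = 1
g(12) = mex{0} = 1
g(13) = mex{0} = 1
So g(13) = 1.

1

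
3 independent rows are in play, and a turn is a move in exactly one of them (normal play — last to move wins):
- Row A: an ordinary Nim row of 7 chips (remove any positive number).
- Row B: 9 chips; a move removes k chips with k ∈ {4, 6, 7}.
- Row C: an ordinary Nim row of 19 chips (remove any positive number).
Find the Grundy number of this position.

22

Row A is a plain Nim row of size 7, so its Grundy value is 7.
Grundy values for row B (subtraction set {4, 6, 7}):
g(0) = mex{} = 0
g(1) = mex{} = 0
g(2) = mex{} = 0
g(3) = mex{} = 0
g(4) = mex{0} = 1
g(5) = mex{0} = 1
g(6) = mex{0} = 1
g(7) = mex{0} = 1
g(8) = mex{0,1} = 2
g(9) = mex{0,1} = 2
So g(9) = 2.
Row C is a plain Nim row of size 19, so its Grundy value is 19.
The value of a disjunctive sum is the nim-sum of the parts.
Combined value = 7 XOR 2 XOR 19 = 22.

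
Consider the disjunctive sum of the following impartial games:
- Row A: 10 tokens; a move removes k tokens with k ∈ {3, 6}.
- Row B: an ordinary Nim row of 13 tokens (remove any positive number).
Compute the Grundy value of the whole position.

13

Grundy values for row A (subtraction set {3, 6}):
g(0) = mex{} = 0
g(1) = mex{} = 0
g(2) = mex{} = 0
g(3) = mex{0} = 1
g(4) = mex{0} = 1
g(5) = mex{0} = 1
g(6) = mex{0,1} = 2
g(7) = mex{0,1} = 2
g(8) = mex{0,1} = 2
g(9) = mex{1,2} = 0
g(10) = mex{1,2} = 0
So g(10) = 0.
Row B is a plain Nim row of size 13, so its Grundy value is 13.
The value of a disjunctive sum is the nim-sum of the parts.
Combined value = 0 ⊕ 13 = 13.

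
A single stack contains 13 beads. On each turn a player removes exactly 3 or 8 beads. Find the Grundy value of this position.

0

Grundy values for subtraction set {3, 8}:
g(0) = mex{} = 0
g(1) = mex{} = 0
g(2) = mex{} = 0
g(3) = mex{0} = 1
g(4) = mex{0} = 1
g(5) = mex{0} = 1
g(6) = mex{1} = 0
g(7) = mex{1} = 0
g(8) = mex{0,1} = 2
g(9) = mex{0} = 1
g(10) = mex{0} = 1
g(11) = mex{1,2} = 0
g(12) = mex{1} = 0
g(13) = mex{1} = 0
So g(13) = 0.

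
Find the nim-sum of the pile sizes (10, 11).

1

Bitwise XOR of the heap sizes:
  1010  (10)
  1011  (11)
  ----
  0001  (1)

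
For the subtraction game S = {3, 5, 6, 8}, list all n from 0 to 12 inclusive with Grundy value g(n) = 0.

Grundy values for subtraction set {3, 5, 6, 8}:
g(0) = mex{} = 0
g(1) = mex{} = 0
g(2) = mex{} = 0
g(3) = mex{0} = 1
g(4) = mex{0} = 1
g(5) = mex{0} = 1
g(6) = mex{0,1} = 2
g(7) = mex{0,1} = 2
g(8) = mex{0,1} = 2
g(9) = mex{0,1,2} = 3
g(10) = mex{0,1,2} = 3
g(11) = mex{1,2} = 0
g(12) = mex{1,2,3} = 0
The P-positions (g = 0) in 0..12 are 0, 1, 2, 11, 12.

0, 1, 2, 11, 12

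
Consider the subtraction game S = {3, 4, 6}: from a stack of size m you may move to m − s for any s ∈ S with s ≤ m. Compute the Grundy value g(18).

Compute g(0), g(1), … for moves {3, 4, 6}:
k:     0  1  2  3  4  5  6  7  8  9 10 11 12 13 14 15 16 17 18
g(k):  0  0  0  1  1  1  2  2  2  0  0  0  1  1  1  2  2  2  0
So g(18) = 0.

0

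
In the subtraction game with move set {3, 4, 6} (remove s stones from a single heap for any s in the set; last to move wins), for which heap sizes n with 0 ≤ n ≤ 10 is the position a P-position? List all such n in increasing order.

0, 1, 2, 9, 10

Compute g(0), g(1), … for moves {3, 4, 6}:
k:     0  1  2  3  4  5  6  7  8  9 10
g(k):  0  0  0  1  1  1  2  2  2  0  0
The P-positions (g = 0) in 0..10 are 0, 1, 2, 9, 10.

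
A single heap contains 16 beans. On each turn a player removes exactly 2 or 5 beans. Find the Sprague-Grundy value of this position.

1

Compute g(0), g(1), … for moves {2, 5}:
k:     0  1  2  3  4  5  6  7  8  9 10 11 12 13 14 15 16
g(k):  0  0  1  1  0  2  1  0  0  1  1  0  2  1  0  0  1
So g(16) = 1.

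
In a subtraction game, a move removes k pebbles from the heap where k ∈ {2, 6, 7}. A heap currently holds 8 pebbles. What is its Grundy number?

2

Grundy values for subtraction set {2, 6, 7}:
k:     0  1  2  3  4  5  6  7  8
g(k):  0  0  1  1  0  0  1  1  2
So g(8) = 2.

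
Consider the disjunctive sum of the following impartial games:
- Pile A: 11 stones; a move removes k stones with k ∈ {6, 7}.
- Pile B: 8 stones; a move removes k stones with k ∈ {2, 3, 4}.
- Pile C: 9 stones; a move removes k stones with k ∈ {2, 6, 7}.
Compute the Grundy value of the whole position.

0

Build the Grundy sequence for pile A with g(k) = mex{g(k−s) : s ∈ {6, 7}, s ≤ k}:
g(0) = mex{} = 0
g(1) = mex{} = 0
g(2) = mex{} = 0
g(3) = mex{} = 0
g(4) = mex{} = 0
g(5) = mex{} = 0
g(6) = mex{0} = 1
g(7) = mex{0} = 1
g(8) = mex{0} = 1
g(9) = mex{0} = 1
g(10) = mex{0} = 1
g(11) = mex{0} = 1
So g(11) = 1.
For pile B, compute g(0), g(1), … with moves {2, 3, 4}:
g(0) = mex{} = 0
g(1) = mex{} = 0
g(2) = mex{0} = 1
g(3) = mex{0} = 1
g(4) = mex{0,1} = 2
g(5) = mex{0,1} = 2
g(6) = mex{1,2} = 0
g(7) = mex{1,2} = 0
g(8) = mex{0,2} = 1
So g(8) = 1.
For pile C, compute g(0), g(1), … with moves {2, 6, 7}:
k:     0  1  2  3  4  5  6  7  8  9
g(k):  0  0  1  1  0  0  1  1  2  0
So g(9) = 0.
The value of a disjunctive sum is the nim-sum of the parts.
Combined value = 1 ⊕ 1 ⊕ 0 = 0.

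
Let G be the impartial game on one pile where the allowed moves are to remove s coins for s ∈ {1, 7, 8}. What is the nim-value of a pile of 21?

Grundy values for subtraction set {1, 7, 8}:
k:     0  1  2  3  4  5  6  7  8  9 10 11 12 13 14 15 16 17 18 19 20 21
g(k):  0  1  0  1  0  1  0  1  2  3  2  3  2  3  2  0  1  0  1  0  1  0
So g(21) = 0.

0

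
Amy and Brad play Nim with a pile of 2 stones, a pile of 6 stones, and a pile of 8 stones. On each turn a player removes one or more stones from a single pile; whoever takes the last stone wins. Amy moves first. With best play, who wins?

Amy wins

Compute the nim-sum pairwise:
2 XOR 6 = 4
4 XOR 8 = 12
The nim-sum is 12 ≠ 0, so this is an N-position: the player to move can win; Amy has a winning move.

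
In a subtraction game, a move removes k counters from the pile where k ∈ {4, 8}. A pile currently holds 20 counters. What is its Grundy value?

Compute g(0), g(1), … for moves {4, 8}:
k:     0  1  2  3  4  5  6  7  8  9 10 11 12 13 14 15 16 17 18 19 20
g(k):  0  0  0  0  1  1  1  1  2  2  2  2  0  0  0  0  1  1  1  1  2
So g(20) = 2.

2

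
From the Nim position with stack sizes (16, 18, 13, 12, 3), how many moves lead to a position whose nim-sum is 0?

0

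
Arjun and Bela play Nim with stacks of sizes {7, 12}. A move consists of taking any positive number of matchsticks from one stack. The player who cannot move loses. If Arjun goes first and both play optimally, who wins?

Nim-sum: 7 XOR 12 = 11.
The nim-sum is 11 ≠ 0, so this is an N-position: the player to move can win; Arjun has a winning move.

Arjun wins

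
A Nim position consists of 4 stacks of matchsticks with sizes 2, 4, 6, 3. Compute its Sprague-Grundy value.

Compute the nim-sum pairwise:
2 ^ 4 = 6
6 ^ 6 = 0
0 ^ 3 = 3

3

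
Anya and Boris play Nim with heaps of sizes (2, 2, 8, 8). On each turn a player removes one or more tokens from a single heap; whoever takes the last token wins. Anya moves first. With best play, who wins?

Write each in binary and XOR column by column:
  0010  (2)
  0010  (2)
  1000  (8)
  1000  (8)
  ----
  0000  (0)
The nim-sum is 0, so this is a P-position: the player to move is in a losing position under optimal play; Anya is about to move from it and so loses — Boris wins.

Boris wins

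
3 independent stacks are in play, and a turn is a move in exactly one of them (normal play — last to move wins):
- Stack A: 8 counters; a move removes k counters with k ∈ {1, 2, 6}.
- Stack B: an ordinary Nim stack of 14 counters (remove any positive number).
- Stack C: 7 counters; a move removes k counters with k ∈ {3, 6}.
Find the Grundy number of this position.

13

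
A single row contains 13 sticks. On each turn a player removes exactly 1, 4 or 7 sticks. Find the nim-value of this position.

0

Compute g(0), g(1), … for moves {1, 4, 7}:
g(0) = mex{} = 0
g(1) = mex{0} = 1
g(2) = mex{1} = 0
g(3) = mex{0} = 1
g(4) = mex{0,1} = 2
g(5) = mex{1,2} = 0
g(6) = mex{0} = 1
g(7) = mex{0,1} = 2
g(8) = mex{1,2} = 0
g(9) = mex{0} = 1
g(10) = mex{1} = 0
g(11) = mex{0,2} = 1
g(12) = mex{0,1} = 2
g(13) = mex{1,2} = 0
So g(13) = 0.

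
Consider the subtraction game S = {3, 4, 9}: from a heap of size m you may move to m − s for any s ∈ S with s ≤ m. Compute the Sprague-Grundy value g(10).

1

Build the Grundy sequence with g(k) = mex{g(k−s) : s ∈ {3, 4, 9}, s ≤ k}:
k:     0  1  2  3  4  5  6  7  8  9 10
g(k):  0  0  0  1  1  1  2  0  0  3  1
So g(10) = 1.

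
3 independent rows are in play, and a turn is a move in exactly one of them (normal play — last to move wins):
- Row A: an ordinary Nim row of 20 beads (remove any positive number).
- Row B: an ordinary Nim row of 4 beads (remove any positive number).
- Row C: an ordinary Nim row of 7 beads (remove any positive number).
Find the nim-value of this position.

Row A is a plain Nim row of size 20, so its Grundy value is 20.
Row B is a plain Nim row of size 4, so its Grundy value is 4.
Row C is a plain Nim row of size 7, so its Grundy value is 7.
By the Sprague-Grundy theorem, the Grundy value of a sum of independent games is the XOR of the component values.
Combined value = 20 XOR 4 XOR 7 = 23.

23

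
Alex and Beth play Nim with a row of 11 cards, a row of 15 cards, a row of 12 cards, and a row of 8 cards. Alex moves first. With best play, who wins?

Beth wins

Nim-sum: 11 ⊕ 15 ⊕ 12 ⊕ 8 = 0.
The nim-sum is 0, so this is a P-position: the player to move is in a losing position under optimal play; Alex is about to move from it and so loses — Beth wins.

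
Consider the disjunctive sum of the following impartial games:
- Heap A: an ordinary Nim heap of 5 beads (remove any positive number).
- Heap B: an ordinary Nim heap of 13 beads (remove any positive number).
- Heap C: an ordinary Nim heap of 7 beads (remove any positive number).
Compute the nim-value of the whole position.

Heap A is a plain Nim heap of size 5, so its Grundy value is 5.
Heap B is a plain Nim heap of size 13, so its Grundy value is 13.
Heap C is a plain Nim heap of size 7, so its Grundy value is 7.
The value of a disjunctive sum is the nim-sum of the parts.
Combined value = 5 XOR 13 XOR 7 = 15.

15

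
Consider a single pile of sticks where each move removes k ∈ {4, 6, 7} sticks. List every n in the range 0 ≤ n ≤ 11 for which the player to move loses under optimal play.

0, 1, 2, 3, 11

Grundy values for subtraction set {4, 6, 7}:
g(0) = mex{} = 0
g(1) = mex{} = 0
g(2) = mex{} = 0
g(3) = mex{} = 0
g(4) = mex{0} = 1
g(5) = mex{0} = 1
g(6) = mex{0} = 1
g(7) = mex{0} = 1
g(8) = mex{0,1} = 2
g(9) = mex{0,1} = 2
g(10) = mex{0,1} = 2
g(11) = mex{1} = 0
The P-positions (g = 0) in 0..11 are 0, 1, 2, 3, 11.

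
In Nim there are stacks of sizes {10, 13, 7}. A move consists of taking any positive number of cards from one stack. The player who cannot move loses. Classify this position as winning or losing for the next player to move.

Losing position

Compute the nim-sum pairwise:
10 ⊕ 13 = 7
7 ⊕ 7 = 0
The nim-sum is 0, so this is a P-position: the player to move is in a losing position under optimal play.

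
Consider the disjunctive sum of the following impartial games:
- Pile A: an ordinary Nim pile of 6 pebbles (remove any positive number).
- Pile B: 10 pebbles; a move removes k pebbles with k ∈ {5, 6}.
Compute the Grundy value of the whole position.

4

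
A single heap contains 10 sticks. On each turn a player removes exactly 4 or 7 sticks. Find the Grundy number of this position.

Compute g(0), g(1), … for moves {4, 7}:
g(0) = mex{} = 0
g(1) = mex{} = 0
g(2) = mex{} = 0
g(3) = mex{} = 0
g(4) = mex{0} = 1
g(5) = mex{0} = 1
g(6) = mex{0} = 1
g(7) = mex{0} = 1
g(8) = mex{0,1} = 2
g(9) = mex{0,1} = 2
g(10) = mex{0,1} = 2
So g(10) = 2.

2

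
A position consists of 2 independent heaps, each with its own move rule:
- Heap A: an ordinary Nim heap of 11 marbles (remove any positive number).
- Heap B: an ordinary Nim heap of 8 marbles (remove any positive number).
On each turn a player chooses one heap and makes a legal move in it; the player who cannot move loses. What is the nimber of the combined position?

3

Heap A is a plain Nim heap of size 11, so its Grundy value is 11.
Heap B is a plain Nim heap of size 8, so its Grundy value is 8.
By the Sprague-Grundy theorem, the Grundy value of a sum of independent games is the XOR of the component values.
Combined value = 11 XOR 8 = 3.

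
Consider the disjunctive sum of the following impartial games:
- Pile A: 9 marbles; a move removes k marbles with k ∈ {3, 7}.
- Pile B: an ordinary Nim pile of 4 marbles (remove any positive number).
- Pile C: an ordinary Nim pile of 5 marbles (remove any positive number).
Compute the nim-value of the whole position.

0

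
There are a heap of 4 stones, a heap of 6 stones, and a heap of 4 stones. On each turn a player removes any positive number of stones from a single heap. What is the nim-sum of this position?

Compute the nim-sum pairwise:
4 ⊕ 6 = 2
2 ⊕ 4 = 6

6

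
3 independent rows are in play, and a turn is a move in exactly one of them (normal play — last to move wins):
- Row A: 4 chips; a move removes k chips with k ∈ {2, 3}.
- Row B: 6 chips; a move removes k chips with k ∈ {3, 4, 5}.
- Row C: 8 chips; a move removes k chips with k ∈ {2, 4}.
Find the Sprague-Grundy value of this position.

Grundy values for row A (subtraction set {2, 3}):
g(0) = mex{} = 0
g(1) = mex{} = 0
g(2) = mex{0} = 1
g(3) = mex{0} = 1
g(4) = mex{0,1} = 2
So g(4) = 2.
Grundy values for row B (subtraction set {3, 4, 5}):
g(0) = mex{} = 0
g(1) = mex{} = 0
g(2) = mex{} = 0
g(3) = mex{0} = 1
g(4) = mex{0} = 1
g(5) = mex{0} = 1
g(6) = mex{0,1} = 2
So g(6) = 2.
Grundy values for row C (subtraction set {2, 4}):
k:     0  1  2  3  4  5  6  7  8
g(k):  0  0  1  1  2  2  0  0  1
So g(8) = 1.
By the Sprague-Grundy theorem, the Grundy value of a sum of independent games is the XOR of the component values.
Combined value = 2 XOR 2 XOR 1 = 1.

1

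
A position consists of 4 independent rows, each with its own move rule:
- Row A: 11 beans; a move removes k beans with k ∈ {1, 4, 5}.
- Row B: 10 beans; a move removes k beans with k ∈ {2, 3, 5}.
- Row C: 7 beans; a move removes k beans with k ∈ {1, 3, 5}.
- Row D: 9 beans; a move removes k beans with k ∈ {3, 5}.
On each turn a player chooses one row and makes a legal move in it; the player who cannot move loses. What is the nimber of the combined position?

1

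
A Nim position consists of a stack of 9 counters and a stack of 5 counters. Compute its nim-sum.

12

In binary:
  1001  (9)
  0101  (5)
  ----
  1100  (12)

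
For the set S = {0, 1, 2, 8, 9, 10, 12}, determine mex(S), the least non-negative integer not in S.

The values 0, 1, 2 are all present; 3 is the first non-negative integer missing from the set.

3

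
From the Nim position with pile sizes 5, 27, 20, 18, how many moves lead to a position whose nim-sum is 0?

3

Compute the nim-sum pairwise:
5 ^ 27 = 30
30 ^ 20 = 10
10 ^ 18 = 24
The overall nim-sum is X = 24. A pile of size p has a winning move iff p XOR X < p (reduce it to p XOR X).
  5: 5 XOR 24 = 29 ≥ 5 — no move.
  27: 27 XOR 24 = 3 < 27 — winning move (to 3).
  20: 20 XOR 24 = 12 < 20 — winning move (to 12).
  18: 18 XOR 24 = 10 < 18 — winning move (to 10).
That gives 3 winning moves.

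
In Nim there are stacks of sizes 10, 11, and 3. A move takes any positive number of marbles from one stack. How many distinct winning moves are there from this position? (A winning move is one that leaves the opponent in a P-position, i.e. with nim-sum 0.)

Compute the nim-sum pairwise:
10 ⊕ 11 = 1
1 ⊕ 3 = 2
The overall nim-sum is X = 2. A stack of size p has a winning move iff p XOR X < p (reduce it to p XOR X).
  10: 10 XOR 2 = 8 < 10 — winning move (to 8).
  11: 11 XOR 2 = 9 < 11 — winning move (to 9).
  3: 3 XOR 2 = 1 < 3 — winning move (to 1).
That gives 3 winning moves.

3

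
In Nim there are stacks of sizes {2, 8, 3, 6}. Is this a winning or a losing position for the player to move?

Winning position

Compute the nim-sum pairwise:
2 ^ 8 = 10
10 ^ 3 = 9
9 ^ 6 = 15
The nim-sum is 15 ≠ 0, so this is an N-position: the player to move can win.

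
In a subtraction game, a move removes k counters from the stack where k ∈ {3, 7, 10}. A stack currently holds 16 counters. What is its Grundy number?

Grundy values for subtraction set {3, 7, 10}:
k:     0  1  2  3  4  5  6  7  8  9 10 11 12 13 14 15 16
g(k):  0  0  0  1  1  1  0  2  2  1  3  3  2  2  0  0  3
So g(16) = 3.

3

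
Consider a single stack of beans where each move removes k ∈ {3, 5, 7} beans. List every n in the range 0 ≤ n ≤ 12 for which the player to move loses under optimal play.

0, 1, 2, 10, 11, 12

Build the Grundy sequence with g(k) = mex{g(k−s) : s ∈ {3, 5, 7}, s ≤ k}:
g(0) = mex{} = 0
g(1) = mex{} = 0
g(2) = mex{} = 0
g(3) = mex{0} = 1
g(4) = mex{0} = 1
g(5) = mex{0} = 1
g(6) = mex{0,1} = 2
g(7) = mex{0,1} = 2
g(8) = mex{0,1} = 2
g(9) = mex{0,1,2} = 3
g(10) = mex{1,2} = 0
g(11) = mex{1,2} = 0
g(12) = mex{1,2,3} = 0
The P-positions (g = 0) in 0..12 are 0, 1, 2, 10, 11, 12.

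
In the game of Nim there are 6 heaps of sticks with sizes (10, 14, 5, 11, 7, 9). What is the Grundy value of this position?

Compute the nim-sum pairwise:
10 ⊕ 14 = 4
4 ⊕ 5 = 1
1 ⊕ 11 = 10
10 ⊕ 7 = 13
13 ⊕ 9 = 4

4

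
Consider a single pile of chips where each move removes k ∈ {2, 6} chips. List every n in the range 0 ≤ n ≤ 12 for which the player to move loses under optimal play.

0, 1, 4, 5, 8, 9, 12

Compute g(0), g(1), … for moves {2, 6}:
g(0) = mex{} = 0
g(1) = mex{} = 0
g(2) = mex{0} = 1
g(3) = mex{0} = 1
g(4) = mex{1} = 0
g(5) = mex{1} = 0
g(6) = mex{0} = 1
g(7) = mex{0} = 1
g(8) = mex{1} = 0
g(9) = mex{1} = 0
g(10) = mex{0} = 1
g(11) = mex{0} = 1
g(12) = mex{1} = 0
The P-positions (g = 0) in 0..12 are 0, 1, 4, 5, 8, 9, 12.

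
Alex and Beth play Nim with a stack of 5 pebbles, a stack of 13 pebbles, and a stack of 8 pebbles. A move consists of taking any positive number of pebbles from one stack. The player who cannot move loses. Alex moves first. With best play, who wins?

Beth wins

Compute the nim-sum pairwise:
5 ⊕ 13 = 8
8 ⊕ 8 = 0
The nim-sum is 0, so this is a P-position: the player to move is in a losing position under optimal play; Alex is about to move from it and so loses — Beth wins.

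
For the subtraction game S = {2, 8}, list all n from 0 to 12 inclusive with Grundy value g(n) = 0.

0, 1, 4, 5, 10, 11

Grundy values for subtraction set {2, 8}:
g(0) = mex{} = 0
g(1) = mex{} = 0
g(2) = mex{0} = 1
g(3) = mex{0} = 1
g(4) = mex{1} = 0
g(5) = mex{1} = 0
g(6) = mex{0} = 1
g(7) = mex{0} = 1
g(8) = mex{0,1} = 2
g(9) = mex{0,1} = 2
g(10) = mex{1,2} = 0
g(11) = mex{1,2} = 0
g(12) = mex{0} = 1
The P-positions (g = 0) in 0..12 are 0, 1, 4, 5, 10, 11.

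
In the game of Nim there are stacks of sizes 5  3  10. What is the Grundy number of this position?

Compute the nim-sum pairwise:
5 ^ 3 = 6
6 ^ 10 = 12

12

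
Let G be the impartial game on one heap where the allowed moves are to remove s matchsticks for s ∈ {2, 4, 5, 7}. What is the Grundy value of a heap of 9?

0

Compute g(0), g(1), … for moves {2, 4, 5, 7}:
g(0) = mex{} = 0
g(1) = mex{} = 0
g(2) = mex{0} = 1
g(3) = mex{0} = 1
g(4) = mex{0,1} = 2
g(5) = mex{0,1} = 2
g(6) = mex{0,1,2} = 3
g(7) = mex{0,1,2} = 3
g(8) = mex{0,1,2,3} = 4
g(9) = mex{1,2,3} = 0
So g(9) = 0.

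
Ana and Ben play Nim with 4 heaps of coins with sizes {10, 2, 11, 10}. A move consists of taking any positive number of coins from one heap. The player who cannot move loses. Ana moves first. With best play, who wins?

Bitwise XOR of the heap sizes:
  1010  (10)
  0010  (2)
  1011  (11)
  1010  (10)
  ----
  1001  (9)
The nim-sum is 9 ≠ 0, so this is an N-position: the player to move can win; Ana has a winning move.

Ana wins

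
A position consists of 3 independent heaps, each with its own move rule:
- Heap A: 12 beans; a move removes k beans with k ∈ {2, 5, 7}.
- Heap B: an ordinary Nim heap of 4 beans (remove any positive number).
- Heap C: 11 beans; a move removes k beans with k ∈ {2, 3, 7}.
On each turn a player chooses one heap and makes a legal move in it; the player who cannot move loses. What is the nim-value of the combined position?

5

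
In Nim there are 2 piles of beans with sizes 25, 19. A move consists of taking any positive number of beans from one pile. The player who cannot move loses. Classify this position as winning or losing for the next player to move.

Winning position

Bitwise XOR of the heap sizes:
  11001  (25)
  10011  (19)
  -----
  01010  (10)
The nim-sum is 10 ≠ 0, so this is an N-position: the player to move can win.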